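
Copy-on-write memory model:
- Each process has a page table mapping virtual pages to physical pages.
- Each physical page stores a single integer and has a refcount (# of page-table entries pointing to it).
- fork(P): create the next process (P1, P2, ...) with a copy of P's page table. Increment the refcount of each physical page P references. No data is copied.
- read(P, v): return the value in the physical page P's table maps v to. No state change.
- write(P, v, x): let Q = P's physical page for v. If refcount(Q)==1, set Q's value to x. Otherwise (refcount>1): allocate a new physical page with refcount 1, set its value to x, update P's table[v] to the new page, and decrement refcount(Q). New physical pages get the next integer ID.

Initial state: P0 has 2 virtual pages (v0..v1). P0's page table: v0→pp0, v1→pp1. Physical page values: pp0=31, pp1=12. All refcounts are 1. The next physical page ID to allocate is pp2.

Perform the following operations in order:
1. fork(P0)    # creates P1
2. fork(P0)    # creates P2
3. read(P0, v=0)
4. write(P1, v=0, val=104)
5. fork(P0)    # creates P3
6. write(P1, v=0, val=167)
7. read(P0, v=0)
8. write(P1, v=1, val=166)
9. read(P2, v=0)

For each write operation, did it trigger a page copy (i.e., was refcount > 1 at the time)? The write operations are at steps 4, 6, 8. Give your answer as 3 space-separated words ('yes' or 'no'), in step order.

Op 1: fork(P0) -> P1. 2 ppages; refcounts: pp0:2 pp1:2
Op 2: fork(P0) -> P2. 2 ppages; refcounts: pp0:3 pp1:3
Op 3: read(P0, v0) -> 31. No state change.
Op 4: write(P1, v0, 104). refcount(pp0)=3>1 -> COPY to pp2. 3 ppages; refcounts: pp0:2 pp1:3 pp2:1
Op 5: fork(P0) -> P3. 3 ppages; refcounts: pp0:3 pp1:4 pp2:1
Op 6: write(P1, v0, 167). refcount(pp2)=1 -> write in place. 3 ppages; refcounts: pp0:3 pp1:4 pp2:1
Op 7: read(P0, v0) -> 31. No state change.
Op 8: write(P1, v1, 166). refcount(pp1)=4>1 -> COPY to pp3. 4 ppages; refcounts: pp0:3 pp1:3 pp2:1 pp3:1
Op 9: read(P2, v0) -> 31. No state change.

yes no yes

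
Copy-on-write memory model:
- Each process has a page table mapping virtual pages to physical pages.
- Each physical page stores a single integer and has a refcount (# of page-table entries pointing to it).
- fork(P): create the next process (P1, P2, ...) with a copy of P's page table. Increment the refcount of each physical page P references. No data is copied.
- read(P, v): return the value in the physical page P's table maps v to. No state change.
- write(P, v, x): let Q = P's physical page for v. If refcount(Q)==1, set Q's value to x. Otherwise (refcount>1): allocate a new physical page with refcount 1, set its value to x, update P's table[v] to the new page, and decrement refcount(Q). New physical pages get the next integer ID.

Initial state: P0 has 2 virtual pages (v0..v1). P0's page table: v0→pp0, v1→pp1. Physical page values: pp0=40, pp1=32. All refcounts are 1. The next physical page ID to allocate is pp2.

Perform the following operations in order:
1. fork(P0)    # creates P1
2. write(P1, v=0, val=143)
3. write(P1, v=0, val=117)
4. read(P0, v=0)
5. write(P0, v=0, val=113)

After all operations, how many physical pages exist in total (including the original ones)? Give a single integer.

Answer: 3

Derivation:
Op 1: fork(P0) -> P1. 2 ppages; refcounts: pp0:2 pp1:2
Op 2: write(P1, v0, 143). refcount(pp0)=2>1 -> COPY to pp2. 3 ppages; refcounts: pp0:1 pp1:2 pp2:1
Op 3: write(P1, v0, 117). refcount(pp2)=1 -> write in place. 3 ppages; refcounts: pp0:1 pp1:2 pp2:1
Op 4: read(P0, v0) -> 40. No state change.
Op 5: write(P0, v0, 113). refcount(pp0)=1 -> write in place. 3 ppages; refcounts: pp0:1 pp1:2 pp2:1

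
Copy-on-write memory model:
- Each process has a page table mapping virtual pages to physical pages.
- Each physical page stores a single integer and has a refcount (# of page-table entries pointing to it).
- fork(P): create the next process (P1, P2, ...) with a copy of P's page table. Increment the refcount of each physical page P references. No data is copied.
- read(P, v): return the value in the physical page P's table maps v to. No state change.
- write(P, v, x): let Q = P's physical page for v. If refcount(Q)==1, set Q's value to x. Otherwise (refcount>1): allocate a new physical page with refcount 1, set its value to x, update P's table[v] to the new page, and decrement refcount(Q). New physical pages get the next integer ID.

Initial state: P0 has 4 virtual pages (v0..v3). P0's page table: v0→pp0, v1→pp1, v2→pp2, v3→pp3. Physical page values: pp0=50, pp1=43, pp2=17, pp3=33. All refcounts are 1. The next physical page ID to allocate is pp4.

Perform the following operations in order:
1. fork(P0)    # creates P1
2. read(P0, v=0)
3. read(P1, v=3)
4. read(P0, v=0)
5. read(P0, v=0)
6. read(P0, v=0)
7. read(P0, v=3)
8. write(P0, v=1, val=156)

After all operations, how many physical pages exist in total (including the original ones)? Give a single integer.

Op 1: fork(P0) -> P1. 4 ppages; refcounts: pp0:2 pp1:2 pp2:2 pp3:2
Op 2: read(P0, v0) -> 50. No state change.
Op 3: read(P1, v3) -> 33. No state change.
Op 4: read(P0, v0) -> 50. No state change.
Op 5: read(P0, v0) -> 50. No state change.
Op 6: read(P0, v0) -> 50. No state change.
Op 7: read(P0, v3) -> 33. No state change.
Op 8: write(P0, v1, 156). refcount(pp1)=2>1 -> COPY to pp4. 5 ppages; refcounts: pp0:2 pp1:1 pp2:2 pp3:2 pp4:1

Answer: 5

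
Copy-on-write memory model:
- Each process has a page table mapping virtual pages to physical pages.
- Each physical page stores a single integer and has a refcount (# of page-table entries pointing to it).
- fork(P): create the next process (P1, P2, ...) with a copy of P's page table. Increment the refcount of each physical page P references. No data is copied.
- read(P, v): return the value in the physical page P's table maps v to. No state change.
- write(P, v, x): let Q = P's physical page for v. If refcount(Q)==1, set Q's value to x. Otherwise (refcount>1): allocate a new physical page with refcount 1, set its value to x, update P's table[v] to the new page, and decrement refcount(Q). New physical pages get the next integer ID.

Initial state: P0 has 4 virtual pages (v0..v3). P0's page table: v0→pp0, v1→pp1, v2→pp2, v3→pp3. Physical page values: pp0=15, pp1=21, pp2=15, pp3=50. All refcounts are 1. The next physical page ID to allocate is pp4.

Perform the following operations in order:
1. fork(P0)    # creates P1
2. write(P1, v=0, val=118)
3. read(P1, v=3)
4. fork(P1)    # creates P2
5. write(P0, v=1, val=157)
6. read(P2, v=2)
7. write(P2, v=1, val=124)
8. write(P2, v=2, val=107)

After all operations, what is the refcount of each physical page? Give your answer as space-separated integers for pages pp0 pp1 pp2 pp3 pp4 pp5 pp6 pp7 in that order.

Answer: 1 1 2 3 2 1 1 1

Derivation:
Op 1: fork(P0) -> P1. 4 ppages; refcounts: pp0:2 pp1:2 pp2:2 pp3:2
Op 2: write(P1, v0, 118). refcount(pp0)=2>1 -> COPY to pp4. 5 ppages; refcounts: pp0:1 pp1:2 pp2:2 pp3:2 pp4:1
Op 3: read(P1, v3) -> 50. No state change.
Op 4: fork(P1) -> P2. 5 ppages; refcounts: pp0:1 pp1:3 pp2:3 pp3:3 pp4:2
Op 5: write(P0, v1, 157). refcount(pp1)=3>1 -> COPY to pp5. 6 ppages; refcounts: pp0:1 pp1:2 pp2:3 pp3:3 pp4:2 pp5:1
Op 6: read(P2, v2) -> 15. No state change.
Op 7: write(P2, v1, 124). refcount(pp1)=2>1 -> COPY to pp6. 7 ppages; refcounts: pp0:1 pp1:1 pp2:3 pp3:3 pp4:2 pp5:1 pp6:1
Op 8: write(P2, v2, 107). refcount(pp2)=3>1 -> COPY to pp7. 8 ppages; refcounts: pp0:1 pp1:1 pp2:2 pp3:3 pp4:2 pp5:1 pp6:1 pp7:1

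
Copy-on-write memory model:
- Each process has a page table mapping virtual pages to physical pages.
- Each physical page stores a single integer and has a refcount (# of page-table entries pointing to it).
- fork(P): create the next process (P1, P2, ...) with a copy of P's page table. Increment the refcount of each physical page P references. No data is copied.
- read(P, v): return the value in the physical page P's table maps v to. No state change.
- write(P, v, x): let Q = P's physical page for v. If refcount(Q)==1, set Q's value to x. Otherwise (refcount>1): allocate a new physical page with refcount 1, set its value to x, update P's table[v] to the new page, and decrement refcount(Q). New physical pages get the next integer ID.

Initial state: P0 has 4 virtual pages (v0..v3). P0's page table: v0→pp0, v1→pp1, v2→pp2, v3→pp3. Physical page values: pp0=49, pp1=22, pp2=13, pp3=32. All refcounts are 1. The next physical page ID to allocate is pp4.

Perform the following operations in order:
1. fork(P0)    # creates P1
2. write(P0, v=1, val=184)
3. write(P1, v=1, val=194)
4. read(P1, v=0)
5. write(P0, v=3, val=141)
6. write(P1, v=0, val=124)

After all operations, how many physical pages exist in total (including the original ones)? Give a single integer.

Answer: 7

Derivation:
Op 1: fork(P0) -> P1. 4 ppages; refcounts: pp0:2 pp1:2 pp2:2 pp3:2
Op 2: write(P0, v1, 184). refcount(pp1)=2>1 -> COPY to pp4. 5 ppages; refcounts: pp0:2 pp1:1 pp2:2 pp3:2 pp4:1
Op 3: write(P1, v1, 194). refcount(pp1)=1 -> write in place. 5 ppages; refcounts: pp0:2 pp1:1 pp2:2 pp3:2 pp4:1
Op 4: read(P1, v0) -> 49. No state change.
Op 5: write(P0, v3, 141). refcount(pp3)=2>1 -> COPY to pp5. 6 ppages; refcounts: pp0:2 pp1:1 pp2:2 pp3:1 pp4:1 pp5:1
Op 6: write(P1, v0, 124). refcount(pp0)=2>1 -> COPY to pp6. 7 ppages; refcounts: pp0:1 pp1:1 pp2:2 pp3:1 pp4:1 pp5:1 pp6:1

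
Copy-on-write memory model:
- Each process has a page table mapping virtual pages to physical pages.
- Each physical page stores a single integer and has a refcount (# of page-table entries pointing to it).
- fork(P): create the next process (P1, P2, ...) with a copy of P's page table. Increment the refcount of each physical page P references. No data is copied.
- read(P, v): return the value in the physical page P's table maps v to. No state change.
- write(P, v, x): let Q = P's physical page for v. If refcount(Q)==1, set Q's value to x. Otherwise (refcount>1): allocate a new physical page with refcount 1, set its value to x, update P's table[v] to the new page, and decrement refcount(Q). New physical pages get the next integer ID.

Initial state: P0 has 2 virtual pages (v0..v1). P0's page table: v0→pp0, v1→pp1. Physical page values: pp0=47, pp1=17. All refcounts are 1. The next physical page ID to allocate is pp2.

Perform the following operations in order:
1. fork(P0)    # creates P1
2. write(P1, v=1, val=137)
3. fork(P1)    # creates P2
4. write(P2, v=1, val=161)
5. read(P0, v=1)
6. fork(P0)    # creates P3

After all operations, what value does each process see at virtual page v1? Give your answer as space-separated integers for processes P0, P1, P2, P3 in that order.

Answer: 17 137 161 17

Derivation:
Op 1: fork(P0) -> P1. 2 ppages; refcounts: pp0:2 pp1:2
Op 2: write(P1, v1, 137). refcount(pp1)=2>1 -> COPY to pp2. 3 ppages; refcounts: pp0:2 pp1:1 pp2:1
Op 3: fork(P1) -> P2. 3 ppages; refcounts: pp0:3 pp1:1 pp2:2
Op 4: write(P2, v1, 161). refcount(pp2)=2>1 -> COPY to pp3. 4 ppages; refcounts: pp0:3 pp1:1 pp2:1 pp3:1
Op 5: read(P0, v1) -> 17. No state change.
Op 6: fork(P0) -> P3. 4 ppages; refcounts: pp0:4 pp1:2 pp2:1 pp3:1
P0: v1 -> pp1 = 17
P1: v1 -> pp2 = 137
P2: v1 -> pp3 = 161
P3: v1 -> pp1 = 17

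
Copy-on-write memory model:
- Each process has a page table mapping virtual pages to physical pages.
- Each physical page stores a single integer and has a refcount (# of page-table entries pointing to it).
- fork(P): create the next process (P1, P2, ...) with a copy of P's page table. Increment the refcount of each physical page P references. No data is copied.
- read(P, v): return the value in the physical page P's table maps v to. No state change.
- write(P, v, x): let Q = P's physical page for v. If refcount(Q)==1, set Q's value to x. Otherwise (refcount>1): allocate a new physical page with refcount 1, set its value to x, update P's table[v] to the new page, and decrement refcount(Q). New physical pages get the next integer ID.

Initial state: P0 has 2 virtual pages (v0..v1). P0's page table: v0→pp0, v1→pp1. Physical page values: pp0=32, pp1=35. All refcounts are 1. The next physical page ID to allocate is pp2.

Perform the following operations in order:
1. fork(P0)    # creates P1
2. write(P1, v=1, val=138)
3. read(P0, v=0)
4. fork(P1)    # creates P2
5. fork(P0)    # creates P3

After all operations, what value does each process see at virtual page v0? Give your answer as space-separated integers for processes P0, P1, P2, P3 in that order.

Answer: 32 32 32 32

Derivation:
Op 1: fork(P0) -> P1. 2 ppages; refcounts: pp0:2 pp1:2
Op 2: write(P1, v1, 138). refcount(pp1)=2>1 -> COPY to pp2. 3 ppages; refcounts: pp0:2 pp1:1 pp2:1
Op 3: read(P0, v0) -> 32. No state change.
Op 4: fork(P1) -> P2. 3 ppages; refcounts: pp0:3 pp1:1 pp2:2
Op 5: fork(P0) -> P3. 3 ppages; refcounts: pp0:4 pp1:2 pp2:2
P0: v0 -> pp0 = 32
P1: v0 -> pp0 = 32
P2: v0 -> pp0 = 32
P3: v0 -> pp0 = 32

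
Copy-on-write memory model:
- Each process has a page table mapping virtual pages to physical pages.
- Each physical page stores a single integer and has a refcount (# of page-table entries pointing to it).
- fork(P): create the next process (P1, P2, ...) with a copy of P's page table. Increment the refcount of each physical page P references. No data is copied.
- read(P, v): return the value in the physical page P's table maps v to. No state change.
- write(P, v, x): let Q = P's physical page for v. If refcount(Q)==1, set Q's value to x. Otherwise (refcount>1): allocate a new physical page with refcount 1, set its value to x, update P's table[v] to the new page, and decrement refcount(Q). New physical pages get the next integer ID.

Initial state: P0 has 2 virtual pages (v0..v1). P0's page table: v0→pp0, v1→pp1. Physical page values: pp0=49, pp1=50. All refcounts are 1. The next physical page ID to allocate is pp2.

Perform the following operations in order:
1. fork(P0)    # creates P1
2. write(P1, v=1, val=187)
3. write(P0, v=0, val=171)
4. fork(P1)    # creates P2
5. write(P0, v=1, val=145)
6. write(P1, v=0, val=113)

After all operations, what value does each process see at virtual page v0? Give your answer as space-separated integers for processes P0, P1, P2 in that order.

Answer: 171 113 49

Derivation:
Op 1: fork(P0) -> P1. 2 ppages; refcounts: pp0:2 pp1:2
Op 2: write(P1, v1, 187). refcount(pp1)=2>1 -> COPY to pp2. 3 ppages; refcounts: pp0:2 pp1:1 pp2:1
Op 3: write(P0, v0, 171). refcount(pp0)=2>1 -> COPY to pp3. 4 ppages; refcounts: pp0:1 pp1:1 pp2:1 pp3:1
Op 4: fork(P1) -> P2. 4 ppages; refcounts: pp0:2 pp1:1 pp2:2 pp3:1
Op 5: write(P0, v1, 145). refcount(pp1)=1 -> write in place. 4 ppages; refcounts: pp0:2 pp1:1 pp2:2 pp3:1
Op 6: write(P1, v0, 113). refcount(pp0)=2>1 -> COPY to pp4. 5 ppages; refcounts: pp0:1 pp1:1 pp2:2 pp3:1 pp4:1
P0: v0 -> pp3 = 171
P1: v0 -> pp4 = 113
P2: v0 -> pp0 = 49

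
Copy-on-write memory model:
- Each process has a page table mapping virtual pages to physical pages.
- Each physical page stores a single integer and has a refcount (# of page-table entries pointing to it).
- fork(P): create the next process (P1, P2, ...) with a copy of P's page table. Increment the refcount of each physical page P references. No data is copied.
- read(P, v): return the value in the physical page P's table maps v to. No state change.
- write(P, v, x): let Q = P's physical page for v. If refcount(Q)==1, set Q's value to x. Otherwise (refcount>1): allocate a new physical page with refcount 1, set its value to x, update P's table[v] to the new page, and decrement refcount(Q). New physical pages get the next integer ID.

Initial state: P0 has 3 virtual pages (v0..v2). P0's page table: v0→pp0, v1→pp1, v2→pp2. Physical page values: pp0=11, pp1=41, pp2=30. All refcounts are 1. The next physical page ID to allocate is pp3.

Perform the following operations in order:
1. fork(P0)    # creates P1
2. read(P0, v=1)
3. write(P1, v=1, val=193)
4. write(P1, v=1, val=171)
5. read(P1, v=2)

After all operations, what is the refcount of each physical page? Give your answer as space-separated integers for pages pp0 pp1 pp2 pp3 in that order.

Answer: 2 1 2 1

Derivation:
Op 1: fork(P0) -> P1. 3 ppages; refcounts: pp0:2 pp1:2 pp2:2
Op 2: read(P0, v1) -> 41. No state change.
Op 3: write(P1, v1, 193). refcount(pp1)=2>1 -> COPY to pp3. 4 ppages; refcounts: pp0:2 pp1:1 pp2:2 pp3:1
Op 4: write(P1, v1, 171). refcount(pp3)=1 -> write in place. 4 ppages; refcounts: pp0:2 pp1:1 pp2:2 pp3:1
Op 5: read(P1, v2) -> 30. No state change.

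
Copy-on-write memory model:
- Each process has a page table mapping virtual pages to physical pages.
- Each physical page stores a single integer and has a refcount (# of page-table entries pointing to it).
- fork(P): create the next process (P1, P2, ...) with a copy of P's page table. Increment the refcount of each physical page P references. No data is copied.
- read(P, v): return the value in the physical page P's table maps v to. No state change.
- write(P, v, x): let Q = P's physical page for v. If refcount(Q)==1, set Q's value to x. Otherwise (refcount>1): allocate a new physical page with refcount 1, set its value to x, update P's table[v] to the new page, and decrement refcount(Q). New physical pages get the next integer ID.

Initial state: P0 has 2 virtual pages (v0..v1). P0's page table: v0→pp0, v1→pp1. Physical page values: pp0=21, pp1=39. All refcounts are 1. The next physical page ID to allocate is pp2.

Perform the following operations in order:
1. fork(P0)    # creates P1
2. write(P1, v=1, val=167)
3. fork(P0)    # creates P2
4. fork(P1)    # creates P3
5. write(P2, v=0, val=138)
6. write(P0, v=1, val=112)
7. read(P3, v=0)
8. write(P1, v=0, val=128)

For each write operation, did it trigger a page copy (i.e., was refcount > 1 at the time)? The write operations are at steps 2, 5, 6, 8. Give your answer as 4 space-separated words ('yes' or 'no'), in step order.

Op 1: fork(P0) -> P1. 2 ppages; refcounts: pp0:2 pp1:2
Op 2: write(P1, v1, 167). refcount(pp1)=2>1 -> COPY to pp2. 3 ppages; refcounts: pp0:2 pp1:1 pp2:1
Op 3: fork(P0) -> P2. 3 ppages; refcounts: pp0:3 pp1:2 pp2:1
Op 4: fork(P1) -> P3. 3 ppages; refcounts: pp0:4 pp1:2 pp2:2
Op 5: write(P2, v0, 138). refcount(pp0)=4>1 -> COPY to pp3. 4 ppages; refcounts: pp0:3 pp1:2 pp2:2 pp3:1
Op 6: write(P0, v1, 112). refcount(pp1)=2>1 -> COPY to pp4. 5 ppages; refcounts: pp0:3 pp1:1 pp2:2 pp3:1 pp4:1
Op 7: read(P3, v0) -> 21. No state change.
Op 8: write(P1, v0, 128). refcount(pp0)=3>1 -> COPY to pp5. 6 ppages; refcounts: pp0:2 pp1:1 pp2:2 pp3:1 pp4:1 pp5:1

yes yes yes yes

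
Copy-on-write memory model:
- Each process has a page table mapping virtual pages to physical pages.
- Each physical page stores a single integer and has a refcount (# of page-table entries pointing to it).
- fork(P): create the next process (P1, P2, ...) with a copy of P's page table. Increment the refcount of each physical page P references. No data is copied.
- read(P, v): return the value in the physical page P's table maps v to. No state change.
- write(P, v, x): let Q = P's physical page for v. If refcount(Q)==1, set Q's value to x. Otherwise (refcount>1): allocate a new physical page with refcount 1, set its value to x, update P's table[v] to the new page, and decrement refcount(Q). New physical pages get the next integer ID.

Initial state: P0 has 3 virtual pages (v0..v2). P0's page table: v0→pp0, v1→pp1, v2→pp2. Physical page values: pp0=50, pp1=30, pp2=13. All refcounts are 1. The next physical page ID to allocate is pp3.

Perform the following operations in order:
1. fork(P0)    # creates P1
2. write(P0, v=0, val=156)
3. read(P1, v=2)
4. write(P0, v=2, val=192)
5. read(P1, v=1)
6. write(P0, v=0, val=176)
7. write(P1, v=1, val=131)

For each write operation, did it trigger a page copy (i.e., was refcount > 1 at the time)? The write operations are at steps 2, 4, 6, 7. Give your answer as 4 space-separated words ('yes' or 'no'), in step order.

Op 1: fork(P0) -> P1. 3 ppages; refcounts: pp0:2 pp1:2 pp2:2
Op 2: write(P0, v0, 156). refcount(pp0)=2>1 -> COPY to pp3. 4 ppages; refcounts: pp0:1 pp1:2 pp2:2 pp3:1
Op 3: read(P1, v2) -> 13. No state change.
Op 4: write(P0, v2, 192). refcount(pp2)=2>1 -> COPY to pp4. 5 ppages; refcounts: pp0:1 pp1:2 pp2:1 pp3:1 pp4:1
Op 5: read(P1, v1) -> 30. No state change.
Op 6: write(P0, v0, 176). refcount(pp3)=1 -> write in place. 5 ppages; refcounts: pp0:1 pp1:2 pp2:1 pp3:1 pp4:1
Op 7: write(P1, v1, 131). refcount(pp1)=2>1 -> COPY to pp5. 6 ppages; refcounts: pp0:1 pp1:1 pp2:1 pp3:1 pp4:1 pp5:1

yes yes no yes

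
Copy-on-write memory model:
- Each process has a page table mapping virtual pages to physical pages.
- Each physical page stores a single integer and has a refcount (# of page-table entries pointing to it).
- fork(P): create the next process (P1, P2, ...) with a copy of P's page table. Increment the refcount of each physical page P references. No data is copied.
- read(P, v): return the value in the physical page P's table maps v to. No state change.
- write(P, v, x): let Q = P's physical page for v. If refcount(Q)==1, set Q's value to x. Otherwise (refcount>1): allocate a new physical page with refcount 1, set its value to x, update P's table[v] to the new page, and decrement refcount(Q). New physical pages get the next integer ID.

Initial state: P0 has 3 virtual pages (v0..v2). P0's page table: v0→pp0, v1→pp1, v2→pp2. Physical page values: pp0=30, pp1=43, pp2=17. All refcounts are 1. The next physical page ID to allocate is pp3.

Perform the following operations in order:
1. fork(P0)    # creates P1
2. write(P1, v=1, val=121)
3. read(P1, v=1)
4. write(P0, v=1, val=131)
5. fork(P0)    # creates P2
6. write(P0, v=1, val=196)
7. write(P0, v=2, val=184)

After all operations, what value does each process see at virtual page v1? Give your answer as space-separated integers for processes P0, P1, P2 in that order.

Op 1: fork(P0) -> P1. 3 ppages; refcounts: pp0:2 pp1:2 pp2:2
Op 2: write(P1, v1, 121). refcount(pp1)=2>1 -> COPY to pp3. 4 ppages; refcounts: pp0:2 pp1:1 pp2:2 pp3:1
Op 3: read(P1, v1) -> 121. No state change.
Op 4: write(P0, v1, 131). refcount(pp1)=1 -> write in place. 4 ppages; refcounts: pp0:2 pp1:1 pp2:2 pp3:1
Op 5: fork(P0) -> P2. 4 ppages; refcounts: pp0:3 pp1:2 pp2:3 pp3:1
Op 6: write(P0, v1, 196). refcount(pp1)=2>1 -> COPY to pp4. 5 ppages; refcounts: pp0:3 pp1:1 pp2:3 pp3:1 pp4:1
Op 7: write(P0, v2, 184). refcount(pp2)=3>1 -> COPY to pp5. 6 ppages; refcounts: pp0:3 pp1:1 pp2:2 pp3:1 pp4:1 pp5:1
P0: v1 -> pp4 = 196
P1: v1 -> pp3 = 121
P2: v1 -> pp1 = 131

Answer: 196 121 131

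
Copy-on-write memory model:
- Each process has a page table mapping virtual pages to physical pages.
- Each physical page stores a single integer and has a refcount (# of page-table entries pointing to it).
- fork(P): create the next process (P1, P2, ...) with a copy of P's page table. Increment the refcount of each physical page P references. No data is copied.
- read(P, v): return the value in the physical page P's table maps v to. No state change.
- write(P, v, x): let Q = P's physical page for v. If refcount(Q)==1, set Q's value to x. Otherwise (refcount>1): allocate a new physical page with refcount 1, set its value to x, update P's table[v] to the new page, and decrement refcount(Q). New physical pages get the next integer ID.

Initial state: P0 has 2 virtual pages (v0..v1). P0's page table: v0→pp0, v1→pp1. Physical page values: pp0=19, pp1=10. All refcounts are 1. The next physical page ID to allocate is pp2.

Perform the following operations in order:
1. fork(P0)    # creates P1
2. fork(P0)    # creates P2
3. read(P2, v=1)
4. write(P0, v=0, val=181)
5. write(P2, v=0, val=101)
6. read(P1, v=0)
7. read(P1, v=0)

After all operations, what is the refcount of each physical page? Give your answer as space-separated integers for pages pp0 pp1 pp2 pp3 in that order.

Op 1: fork(P0) -> P1. 2 ppages; refcounts: pp0:2 pp1:2
Op 2: fork(P0) -> P2. 2 ppages; refcounts: pp0:3 pp1:3
Op 3: read(P2, v1) -> 10. No state change.
Op 4: write(P0, v0, 181). refcount(pp0)=3>1 -> COPY to pp2. 3 ppages; refcounts: pp0:2 pp1:3 pp2:1
Op 5: write(P2, v0, 101). refcount(pp0)=2>1 -> COPY to pp3. 4 ppages; refcounts: pp0:1 pp1:3 pp2:1 pp3:1
Op 6: read(P1, v0) -> 19. No state change.
Op 7: read(P1, v0) -> 19. No state change.

Answer: 1 3 1 1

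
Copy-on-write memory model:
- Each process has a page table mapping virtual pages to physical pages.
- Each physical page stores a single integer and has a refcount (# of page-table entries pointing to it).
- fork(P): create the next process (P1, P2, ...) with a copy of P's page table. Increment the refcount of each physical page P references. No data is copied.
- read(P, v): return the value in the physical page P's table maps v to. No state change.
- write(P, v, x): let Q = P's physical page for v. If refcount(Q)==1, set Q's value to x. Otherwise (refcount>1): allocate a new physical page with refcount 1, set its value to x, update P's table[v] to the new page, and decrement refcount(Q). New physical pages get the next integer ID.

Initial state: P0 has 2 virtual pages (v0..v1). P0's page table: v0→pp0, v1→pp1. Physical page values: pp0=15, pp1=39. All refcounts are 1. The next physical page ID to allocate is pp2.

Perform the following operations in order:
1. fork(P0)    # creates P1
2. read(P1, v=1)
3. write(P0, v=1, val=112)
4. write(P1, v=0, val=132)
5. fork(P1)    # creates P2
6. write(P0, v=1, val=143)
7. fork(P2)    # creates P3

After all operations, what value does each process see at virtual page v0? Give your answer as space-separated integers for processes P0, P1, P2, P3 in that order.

Answer: 15 132 132 132

Derivation:
Op 1: fork(P0) -> P1. 2 ppages; refcounts: pp0:2 pp1:2
Op 2: read(P1, v1) -> 39. No state change.
Op 3: write(P0, v1, 112). refcount(pp1)=2>1 -> COPY to pp2. 3 ppages; refcounts: pp0:2 pp1:1 pp2:1
Op 4: write(P1, v0, 132). refcount(pp0)=2>1 -> COPY to pp3. 4 ppages; refcounts: pp0:1 pp1:1 pp2:1 pp3:1
Op 5: fork(P1) -> P2. 4 ppages; refcounts: pp0:1 pp1:2 pp2:1 pp3:2
Op 6: write(P0, v1, 143). refcount(pp2)=1 -> write in place. 4 ppages; refcounts: pp0:1 pp1:2 pp2:1 pp3:2
Op 7: fork(P2) -> P3. 4 ppages; refcounts: pp0:1 pp1:3 pp2:1 pp3:3
P0: v0 -> pp0 = 15
P1: v0 -> pp3 = 132
P2: v0 -> pp3 = 132
P3: v0 -> pp3 = 132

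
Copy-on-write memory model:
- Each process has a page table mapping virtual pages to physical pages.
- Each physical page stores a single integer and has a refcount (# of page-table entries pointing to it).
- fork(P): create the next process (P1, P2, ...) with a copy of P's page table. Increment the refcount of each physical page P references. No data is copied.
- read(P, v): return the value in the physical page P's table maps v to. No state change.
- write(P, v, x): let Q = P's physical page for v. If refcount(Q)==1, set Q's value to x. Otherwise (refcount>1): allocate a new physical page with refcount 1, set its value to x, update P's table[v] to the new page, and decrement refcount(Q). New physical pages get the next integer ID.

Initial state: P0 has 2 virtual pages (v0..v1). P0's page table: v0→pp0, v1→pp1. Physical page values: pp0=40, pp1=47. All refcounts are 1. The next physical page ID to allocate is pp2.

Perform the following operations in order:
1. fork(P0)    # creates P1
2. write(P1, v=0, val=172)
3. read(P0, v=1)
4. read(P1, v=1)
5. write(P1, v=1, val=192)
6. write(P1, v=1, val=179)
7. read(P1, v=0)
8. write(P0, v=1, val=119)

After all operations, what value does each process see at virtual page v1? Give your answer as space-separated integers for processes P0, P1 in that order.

Answer: 119 179

Derivation:
Op 1: fork(P0) -> P1. 2 ppages; refcounts: pp0:2 pp1:2
Op 2: write(P1, v0, 172). refcount(pp0)=2>1 -> COPY to pp2. 3 ppages; refcounts: pp0:1 pp1:2 pp2:1
Op 3: read(P0, v1) -> 47. No state change.
Op 4: read(P1, v1) -> 47. No state change.
Op 5: write(P1, v1, 192). refcount(pp1)=2>1 -> COPY to pp3. 4 ppages; refcounts: pp0:1 pp1:1 pp2:1 pp3:1
Op 6: write(P1, v1, 179). refcount(pp3)=1 -> write in place. 4 ppages; refcounts: pp0:1 pp1:1 pp2:1 pp3:1
Op 7: read(P1, v0) -> 172. No state change.
Op 8: write(P0, v1, 119). refcount(pp1)=1 -> write in place. 4 ppages; refcounts: pp0:1 pp1:1 pp2:1 pp3:1
P0: v1 -> pp1 = 119
P1: v1 -> pp3 = 179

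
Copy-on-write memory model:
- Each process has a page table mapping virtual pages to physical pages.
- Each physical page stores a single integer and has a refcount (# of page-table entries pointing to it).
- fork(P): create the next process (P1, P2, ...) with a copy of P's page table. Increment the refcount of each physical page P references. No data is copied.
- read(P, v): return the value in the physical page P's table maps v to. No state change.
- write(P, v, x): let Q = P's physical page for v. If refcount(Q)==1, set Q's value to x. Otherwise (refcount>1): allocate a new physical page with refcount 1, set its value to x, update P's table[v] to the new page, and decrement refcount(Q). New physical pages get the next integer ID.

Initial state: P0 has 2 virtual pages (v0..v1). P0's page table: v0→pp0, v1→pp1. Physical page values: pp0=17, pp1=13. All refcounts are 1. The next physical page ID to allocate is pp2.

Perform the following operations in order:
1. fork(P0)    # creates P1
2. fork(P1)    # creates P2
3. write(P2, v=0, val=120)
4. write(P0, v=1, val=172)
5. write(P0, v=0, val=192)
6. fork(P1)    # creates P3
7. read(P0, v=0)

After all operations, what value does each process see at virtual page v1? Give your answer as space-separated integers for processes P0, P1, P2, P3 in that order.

Op 1: fork(P0) -> P1. 2 ppages; refcounts: pp0:2 pp1:2
Op 2: fork(P1) -> P2. 2 ppages; refcounts: pp0:3 pp1:3
Op 3: write(P2, v0, 120). refcount(pp0)=3>1 -> COPY to pp2. 3 ppages; refcounts: pp0:2 pp1:3 pp2:1
Op 4: write(P0, v1, 172). refcount(pp1)=3>1 -> COPY to pp3. 4 ppages; refcounts: pp0:2 pp1:2 pp2:1 pp3:1
Op 5: write(P0, v0, 192). refcount(pp0)=2>1 -> COPY to pp4. 5 ppages; refcounts: pp0:1 pp1:2 pp2:1 pp3:1 pp4:1
Op 6: fork(P1) -> P3. 5 ppages; refcounts: pp0:2 pp1:3 pp2:1 pp3:1 pp4:1
Op 7: read(P0, v0) -> 192. No state change.
P0: v1 -> pp3 = 172
P1: v1 -> pp1 = 13
P2: v1 -> pp1 = 13
P3: v1 -> pp1 = 13

Answer: 172 13 13 13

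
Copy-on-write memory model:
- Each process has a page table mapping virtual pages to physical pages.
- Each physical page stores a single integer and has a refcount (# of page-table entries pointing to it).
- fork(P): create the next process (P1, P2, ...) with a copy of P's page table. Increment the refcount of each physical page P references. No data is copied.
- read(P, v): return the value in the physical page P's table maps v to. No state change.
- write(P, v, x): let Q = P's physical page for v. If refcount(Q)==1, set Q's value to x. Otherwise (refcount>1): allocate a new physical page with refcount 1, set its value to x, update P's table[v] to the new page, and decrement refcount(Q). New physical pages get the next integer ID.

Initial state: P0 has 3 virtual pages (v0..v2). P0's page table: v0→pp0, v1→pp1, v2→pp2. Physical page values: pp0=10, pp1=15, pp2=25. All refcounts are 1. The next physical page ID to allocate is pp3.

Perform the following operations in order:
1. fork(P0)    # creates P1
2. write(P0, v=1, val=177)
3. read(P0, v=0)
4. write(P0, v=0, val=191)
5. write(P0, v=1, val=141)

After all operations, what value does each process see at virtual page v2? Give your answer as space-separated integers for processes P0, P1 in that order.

Op 1: fork(P0) -> P1. 3 ppages; refcounts: pp0:2 pp1:2 pp2:2
Op 2: write(P0, v1, 177). refcount(pp1)=2>1 -> COPY to pp3. 4 ppages; refcounts: pp0:2 pp1:1 pp2:2 pp3:1
Op 3: read(P0, v0) -> 10. No state change.
Op 4: write(P0, v0, 191). refcount(pp0)=2>1 -> COPY to pp4. 5 ppages; refcounts: pp0:1 pp1:1 pp2:2 pp3:1 pp4:1
Op 5: write(P0, v1, 141). refcount(pp3)=1 -> write in place. 5 ppages; refcounts: pp0:1 pp1:1 pp2:2 pp3:1 pp4:1
P0: v2 -> pp2 = 25
P1: v2 -> pp2 = 25

Answer: 25 25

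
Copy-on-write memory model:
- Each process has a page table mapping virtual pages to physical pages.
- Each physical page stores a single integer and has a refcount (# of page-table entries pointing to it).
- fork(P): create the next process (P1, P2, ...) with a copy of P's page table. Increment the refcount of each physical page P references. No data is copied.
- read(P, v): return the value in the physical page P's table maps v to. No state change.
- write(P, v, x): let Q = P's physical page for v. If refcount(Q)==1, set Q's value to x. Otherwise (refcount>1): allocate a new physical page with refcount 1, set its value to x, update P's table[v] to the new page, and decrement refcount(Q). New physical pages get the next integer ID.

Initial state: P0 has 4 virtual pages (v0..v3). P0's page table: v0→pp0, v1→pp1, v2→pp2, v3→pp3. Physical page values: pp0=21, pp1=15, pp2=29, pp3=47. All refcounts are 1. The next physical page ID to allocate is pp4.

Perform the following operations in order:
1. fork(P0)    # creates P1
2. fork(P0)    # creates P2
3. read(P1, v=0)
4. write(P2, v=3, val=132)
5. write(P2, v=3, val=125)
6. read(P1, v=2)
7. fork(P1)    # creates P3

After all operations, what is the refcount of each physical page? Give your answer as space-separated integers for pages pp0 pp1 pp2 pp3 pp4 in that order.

Answer: 4 4 4 3 1

Derivation:
Op 1: fork(P0) -> P1. 4 ppages; refcounts: pp0:2 pp1:2 pp2:2 pp3:2
Op 2: fork(P0) -> P2. 4 ppages; refcounts: pp0:3 pp1:3 pp2:3 pp3:3
Op 3: read(P1, v0) -> 21. No state change.
Op 4: write(P2, v3, 132). refcount(pp3)=3>1 -> COPY to pp4. 5 ppages; refcounts: pp0:3 pp1:3 pp2:3 pp3:2 pp4:1
Op 5: write(P2, v3, 125). refcount(pp4)=1 -> write in place. 5 ppages; refcounts: pp0:3 pp1:3 pp2:3 pp3:2 pp4:1
Op 6: read(P1, v2) -> 29. No state change.
Op 7: fork(P1) -> P3. 5 ppages; refcounts: pp0:4 pp1:4 pp2:4 pp3:3 pp4:1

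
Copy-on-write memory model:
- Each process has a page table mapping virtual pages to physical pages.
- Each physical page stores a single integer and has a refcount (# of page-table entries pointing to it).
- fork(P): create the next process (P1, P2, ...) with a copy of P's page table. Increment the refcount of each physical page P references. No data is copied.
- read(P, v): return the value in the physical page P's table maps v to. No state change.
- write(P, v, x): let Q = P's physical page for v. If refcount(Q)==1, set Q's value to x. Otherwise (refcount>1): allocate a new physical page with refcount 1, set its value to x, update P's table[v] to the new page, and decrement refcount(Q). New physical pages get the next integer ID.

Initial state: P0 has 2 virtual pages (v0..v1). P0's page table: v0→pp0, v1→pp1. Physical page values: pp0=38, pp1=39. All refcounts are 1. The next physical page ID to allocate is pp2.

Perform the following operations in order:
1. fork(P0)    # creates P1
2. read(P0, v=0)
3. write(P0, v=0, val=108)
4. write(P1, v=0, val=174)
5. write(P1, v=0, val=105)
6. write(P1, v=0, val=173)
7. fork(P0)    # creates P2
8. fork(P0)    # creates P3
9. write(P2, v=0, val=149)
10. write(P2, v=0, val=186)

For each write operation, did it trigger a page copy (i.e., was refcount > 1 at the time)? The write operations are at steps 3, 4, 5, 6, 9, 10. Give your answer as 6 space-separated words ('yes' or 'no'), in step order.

Op 1: fork(P0) -> P1. 2 ppages; refcounts: pp0:2 pp1:2
Op 2: read(P0, v0) -> 38. No state change.
Op 3: write(P0, v0, 108). refcount(pp0)=2>1 -> COPY to pp2. 3 ppages; refcounts: pp0:1 pp1:2 pp2:1
Op 4: write(P1, v0, 174). refcount(pp0)=1 -> write in place. 3 ppages; refcounts: pp0:1 pp1:2 pp2:1
Op 5: write(P1, v0, 105). refcount(pp0)=1 -> write in place. 3 ppages; refcounts: pp0:1 pp1:2 pp2:1
Op 6: write(P1, v0, 173). refcount(pp0)=1 -> write in place. 3 ppages; refcounts: pp0:1 pp1:2 pp2:1
Op 7: fork(P0) -> P2. 3 ppages; refcounts: pp0:1 pp1:3 pp2:2
Op 8: fork(P0) -> P3. 3 ppages; refcounts: pp0:1 pp1:4 pp2:3
Op 9: write(P2, v0, 149). refcount(pp2)=3>1 -> COPY to pp3. 4 ppages; refcounts: pp0:1 pp1:4 pp2:2 pp3:1
Op 10: write(P2, v0, 186). refcount(pp3)=1 -> write in place. 4 ppages; refcounts: pp0:1 pp1:4 pp2:2 pp3:1

yes no no no yes no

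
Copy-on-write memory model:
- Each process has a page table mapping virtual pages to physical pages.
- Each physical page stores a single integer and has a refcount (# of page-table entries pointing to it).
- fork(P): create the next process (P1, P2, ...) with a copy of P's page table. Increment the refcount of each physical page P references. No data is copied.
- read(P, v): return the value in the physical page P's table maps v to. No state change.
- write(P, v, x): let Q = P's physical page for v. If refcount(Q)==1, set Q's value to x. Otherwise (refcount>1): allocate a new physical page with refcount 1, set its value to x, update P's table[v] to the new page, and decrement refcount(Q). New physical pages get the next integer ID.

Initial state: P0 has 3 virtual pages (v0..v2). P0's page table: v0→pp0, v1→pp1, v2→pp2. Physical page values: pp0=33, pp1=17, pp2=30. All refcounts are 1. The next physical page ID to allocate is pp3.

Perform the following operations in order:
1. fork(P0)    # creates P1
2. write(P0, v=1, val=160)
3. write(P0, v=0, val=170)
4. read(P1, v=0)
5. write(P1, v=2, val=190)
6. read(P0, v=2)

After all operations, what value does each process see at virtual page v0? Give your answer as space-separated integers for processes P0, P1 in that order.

Answer: 170 33

Derivation:
Op 1: fork(P0) -> P1. 3 ppages; refcounts: pp0:2 pp1:2 pp2:2
Op 2: write(P0, v1, 160). refcount(pp1)=2>1 -> COPY to pp3. 4 ppages; refcounts: pp0:2 pp1:1 pp2:2 pp3:1
Op 3: write(P0, v0, 170). refcount(pp0)=2>1 -> COPY to pp4. 5 ppages; refcounts: pp0:1 pp1:1 pp2:2 pp3:1 pp4:1
Op 4: read(P1, v0) -> 33. No state change.
Op 5: write(P1, v2, 190). refcount(pp2)=2>1 -> COPY to pp5. 6 ppages; refcounts: pp0:1 pp1:1 pp2:1 pp3:1 pp4:1 pp5:1
Op 6: read(P0, v2) -> 30. No state change.
P0: v0 -> pp4 = 170
P1: v0 -> pp0 = 33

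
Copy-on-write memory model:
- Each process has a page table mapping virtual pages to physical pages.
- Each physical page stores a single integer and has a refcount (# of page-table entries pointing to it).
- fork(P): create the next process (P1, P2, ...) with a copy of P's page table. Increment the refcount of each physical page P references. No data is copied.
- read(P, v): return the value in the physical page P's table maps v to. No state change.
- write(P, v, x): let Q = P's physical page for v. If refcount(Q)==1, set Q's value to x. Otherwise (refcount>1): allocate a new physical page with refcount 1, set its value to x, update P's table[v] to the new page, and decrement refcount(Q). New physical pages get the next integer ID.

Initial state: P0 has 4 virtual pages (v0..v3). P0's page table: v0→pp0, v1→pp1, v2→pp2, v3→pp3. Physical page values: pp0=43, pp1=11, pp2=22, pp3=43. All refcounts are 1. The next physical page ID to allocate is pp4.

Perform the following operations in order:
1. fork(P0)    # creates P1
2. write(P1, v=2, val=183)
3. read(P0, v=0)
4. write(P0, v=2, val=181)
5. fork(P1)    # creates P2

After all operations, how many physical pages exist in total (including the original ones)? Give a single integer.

Answer: 5

Derivation:
Op 1: fork(P0) -> P1. 4 ppages; refcounts: pp0:2 pp1:2 pp2:2 pp3:2
Op 2: write(P1, v2, 183). refcount(pp2)=2>1 -> COPY to pp4. 5 ppages; refcounts: pp0:2 pp1:2 pp2:1 pp3:2 pp4:1
Op 3: read(P0, v0) -> 43. No state change.
Op 4: write(P0, v2, 181). refcount(pp2)=1 -> write in place. 5 ppages; refcounts: pp0:2 pp1:2 pp2:1 pp3:2 pp4:1
Op 5: fork(P1) -> P2. 5 ppages; refcounts: pp0:3 pp1:3 pp2:1 pp3:3 pp4:2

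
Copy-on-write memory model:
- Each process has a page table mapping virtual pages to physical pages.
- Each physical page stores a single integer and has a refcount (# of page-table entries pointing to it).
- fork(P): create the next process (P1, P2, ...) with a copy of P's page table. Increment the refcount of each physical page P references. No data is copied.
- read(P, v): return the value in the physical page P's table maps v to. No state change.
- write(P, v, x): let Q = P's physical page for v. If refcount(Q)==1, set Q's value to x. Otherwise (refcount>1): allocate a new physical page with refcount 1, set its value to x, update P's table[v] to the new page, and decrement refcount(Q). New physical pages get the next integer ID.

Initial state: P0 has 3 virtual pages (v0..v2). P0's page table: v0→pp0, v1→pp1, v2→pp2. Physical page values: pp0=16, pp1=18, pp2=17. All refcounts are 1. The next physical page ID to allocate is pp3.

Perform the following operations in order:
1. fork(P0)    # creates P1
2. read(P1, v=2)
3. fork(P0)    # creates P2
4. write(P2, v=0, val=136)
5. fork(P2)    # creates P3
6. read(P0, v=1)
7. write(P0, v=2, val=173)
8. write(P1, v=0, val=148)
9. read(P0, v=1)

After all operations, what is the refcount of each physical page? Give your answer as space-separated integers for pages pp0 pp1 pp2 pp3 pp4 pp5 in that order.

Answer: 1 4 3 2 1 1

Derivation:
Op 1: fork(P0) -> P1. 3 ppages; refcounts: pp0:2 pp1:2 pp2:2
Op 2: read(P1, v2) -> 17. No state change.
Op 3: fork(P0) -> P2. 3 ppages; refcounts: pp0:3 pp1:3 pp2:3
Op 4: write(P2, v0, 136). refcount(pp0)=3>1 -> COPY to pp3. 4 ppages; refcounts: pp0:2 pp1:3 pp2:3 pp3:1
Op 5: fork(P2) -> P3. 4 ppages; refcounts: pp0:2 pp1:4 pp2:4 pp3:2
Op 6: read(P0, v1) -> 18. No state change.
Op 7: write(P0, v2, 173). refcount(pp2)=4>1 -> COPY to pp4. 5 ppages; refcounts: pp0:2 pp1:4 pp2:3 pp3:2 pp4:1
Op 8: write(P1, v0, 148). refcount(pp0)=2>1 -> COPY to pp5. 6 ppages; refcounts: pp0:1 pp1:4 pp2:3 pp3:2 pp4:1 pp5:1
Op 9: read(P0, v1) -> 18. No state change.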